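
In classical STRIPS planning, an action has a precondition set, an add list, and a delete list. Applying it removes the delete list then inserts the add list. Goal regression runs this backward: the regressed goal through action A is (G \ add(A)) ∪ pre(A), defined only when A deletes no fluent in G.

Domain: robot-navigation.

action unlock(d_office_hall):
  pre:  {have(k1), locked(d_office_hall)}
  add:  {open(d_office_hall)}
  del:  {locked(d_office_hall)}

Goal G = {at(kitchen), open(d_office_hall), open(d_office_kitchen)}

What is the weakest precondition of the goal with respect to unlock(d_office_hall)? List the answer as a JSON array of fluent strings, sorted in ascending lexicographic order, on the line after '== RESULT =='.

Regress:
  G ∩ del = {}  (empty — regression defined)
  G \ add = {at(kitchen), open(d_office_hall), open(d_office_kitchen)} \ {open(d_office_hall)} = {at(kitchen), open(d_office_kitchen)}
  ∪ pre   = {at(kitchen), open(d_office_kitchen)} ∪ {have(k1), locked(d_office_hall)}
          = {at(kitchen), have(k1), locked(d_office_hall), open(d_office_kitchen)}

== RESULT ==
["at(kitchen)", "have(k1)", "locked(d_office_hall)", "open(d_office_kitchen)"]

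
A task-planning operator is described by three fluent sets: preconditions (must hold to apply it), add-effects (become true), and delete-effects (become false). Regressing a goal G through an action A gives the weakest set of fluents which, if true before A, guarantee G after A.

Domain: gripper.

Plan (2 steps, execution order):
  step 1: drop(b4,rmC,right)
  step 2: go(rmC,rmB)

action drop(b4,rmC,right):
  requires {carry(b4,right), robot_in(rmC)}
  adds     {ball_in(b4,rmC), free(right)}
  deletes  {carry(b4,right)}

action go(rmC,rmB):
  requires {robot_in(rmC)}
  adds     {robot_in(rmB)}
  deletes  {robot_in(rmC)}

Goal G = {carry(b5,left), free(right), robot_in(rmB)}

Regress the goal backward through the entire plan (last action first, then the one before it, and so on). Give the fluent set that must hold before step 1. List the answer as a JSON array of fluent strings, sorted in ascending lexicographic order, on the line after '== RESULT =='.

Regress step by step:
  through step 2 (go(rmC,rmB)): drop {robot_in(rmB)}, keep {carry(b5,left), free(right)}, require {robot_in(rmC)}
    → {carry(b5,left), free(right), robot_in(rmC)}
  through step 1 (drop(b4,rmC,right)): drop {free(right)}, keep {carry(b5,left), robot_in(rmC)}, require {carry(b4,right), robot_in(rmC)}
    → {carry(b4,right), carry(b5,left), robot_in(rmC)}

== RESULT ==
["carry(b4,right)", "carry(b5,left)", "robot_in(rmC)"]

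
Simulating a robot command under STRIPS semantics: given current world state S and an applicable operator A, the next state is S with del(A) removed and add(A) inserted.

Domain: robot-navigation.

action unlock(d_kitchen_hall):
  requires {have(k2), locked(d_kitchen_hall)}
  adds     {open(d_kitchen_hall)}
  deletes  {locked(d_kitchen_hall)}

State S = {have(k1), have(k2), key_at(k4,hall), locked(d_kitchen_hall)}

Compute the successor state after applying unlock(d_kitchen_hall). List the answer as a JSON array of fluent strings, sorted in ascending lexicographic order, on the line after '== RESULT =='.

Compute (S \ del) ∪ add:
  pre ⊆ S: {have(k2), locked(d_kitchen_hall)} ⊆ S  — applicable
  S \ del = {have(k1), have(k2), key_at(k4,hall)}
  ∪ add   = {have(k1), have(k2), key_at(k4,hall), open(d_kitchen_hall)}

== RESULT ==
["have(k1)", "have(k2)", "key_at(k4,hall)", "open(d_kitchen_hall)"]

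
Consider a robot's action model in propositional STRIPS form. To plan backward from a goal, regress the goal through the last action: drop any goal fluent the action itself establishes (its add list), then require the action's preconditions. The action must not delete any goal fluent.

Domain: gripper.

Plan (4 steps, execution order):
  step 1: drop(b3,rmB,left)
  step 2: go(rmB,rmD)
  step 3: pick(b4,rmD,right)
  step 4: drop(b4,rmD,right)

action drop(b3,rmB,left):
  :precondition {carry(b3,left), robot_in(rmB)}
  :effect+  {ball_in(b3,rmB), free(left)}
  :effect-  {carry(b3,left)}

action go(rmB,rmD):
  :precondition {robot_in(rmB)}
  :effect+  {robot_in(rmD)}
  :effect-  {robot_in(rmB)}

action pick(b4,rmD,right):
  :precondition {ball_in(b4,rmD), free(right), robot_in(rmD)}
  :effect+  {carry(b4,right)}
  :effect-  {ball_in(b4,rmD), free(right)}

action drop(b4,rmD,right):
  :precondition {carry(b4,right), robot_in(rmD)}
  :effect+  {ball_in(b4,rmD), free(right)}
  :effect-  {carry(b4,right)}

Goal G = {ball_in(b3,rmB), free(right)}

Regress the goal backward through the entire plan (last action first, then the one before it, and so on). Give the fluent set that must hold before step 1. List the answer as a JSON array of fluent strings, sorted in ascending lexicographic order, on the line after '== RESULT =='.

Regress step by step:
  through step 4 (drop(b4,rmD,right)): drop {free(right)}, keep {ball_in(b3,rmB)}, require {carry(b4,right), robot_in(rmD)}
    → {ball_in(b3,rmB), carry(b4,right), robot_in(rmD)}
  through step 3 (pick(b4,rmD,right)): drop {carry(b4,right)}, keep {ball_in(b3,rmB), robot_in(rmD)}, require {ball_in(b4,rmD), free(right), robot_in(rmD)}
    → {ball_in(b3,rmB), ball_in(b4,rmD), free(right), robot_in(rmD)}
  through step 2 (go(rmB,rmD)): drop {robot_in(rmD)}, keep {ball_in(b3,rmB), ball_in(b4,rmD), free(right)}, require {robot_in(rmB)}
    → {ball_in(b3,rmB), ball_in(b4,rmD), free(right), robot_in(rmB)}
  through step 1 (drop(b3,rmB,left)): drop {ball_in(b3,rmB)}, keep {ball_in(b4,rmD), free(right), robot_in(rmB)}, require {carry(b3,left), robot_in(rmB)}
    → {ball_in(b4,rmD), carry(b3,left), free(right), robot_in(rmB)}

== RESULT ==
["ball_in(b4,rmD)", "carry(b3,left)", "free(right)", "robot_in(rmB)"]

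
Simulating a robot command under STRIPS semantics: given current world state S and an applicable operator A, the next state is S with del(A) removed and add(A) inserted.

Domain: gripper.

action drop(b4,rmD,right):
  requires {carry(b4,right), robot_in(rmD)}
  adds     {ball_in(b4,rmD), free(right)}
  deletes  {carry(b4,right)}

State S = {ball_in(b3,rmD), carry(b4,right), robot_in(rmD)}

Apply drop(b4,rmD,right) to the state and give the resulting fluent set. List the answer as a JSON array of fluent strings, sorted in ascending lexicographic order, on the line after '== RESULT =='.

Compute (S \ del) ∪ add:
  pre ⊆ S: {carry(b4,right), robot_in(rmD)} ⊆ S  — applicable
  S \ del = {ball_in(b3,rmD), robot_in(rmD)}
  ∪ add   = {ball_in(b3,rmD), ball_in(b4,rmD), free(right), robot_in(rmD)}

== RESULT ==
["ball_in(b3,rmD)", "ball_in(b4,rmD)", "free(right)", "robot_in(rmD)"]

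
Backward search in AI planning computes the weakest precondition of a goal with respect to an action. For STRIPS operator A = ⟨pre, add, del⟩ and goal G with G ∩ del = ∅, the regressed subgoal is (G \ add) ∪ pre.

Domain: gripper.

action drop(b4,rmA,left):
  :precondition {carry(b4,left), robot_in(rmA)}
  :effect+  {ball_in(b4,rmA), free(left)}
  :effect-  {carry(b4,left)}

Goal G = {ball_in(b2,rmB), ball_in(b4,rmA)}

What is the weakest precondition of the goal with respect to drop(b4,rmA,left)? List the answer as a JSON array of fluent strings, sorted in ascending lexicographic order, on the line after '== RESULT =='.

Regress:
  G ∩ del = {}  (empty — regression defined)
  G \ add = {ball_in(b2,rmB), ball_in(b4,rmA)} \ {ball_in(b4,rmA), free(left)} = {ball_in(b2,rmB)}
  ∪ pre   = {ball_in(b2,rmB)} ∪ {carry(b4,left), robot_in(rmA)}
          = {ball_in(b2,rmB), carry(b4,left), robot_in(rmA)}

== RESULT ==
["ball_in(b2,rmB)", "carry(b4,left)", "robot_in(rmA)"]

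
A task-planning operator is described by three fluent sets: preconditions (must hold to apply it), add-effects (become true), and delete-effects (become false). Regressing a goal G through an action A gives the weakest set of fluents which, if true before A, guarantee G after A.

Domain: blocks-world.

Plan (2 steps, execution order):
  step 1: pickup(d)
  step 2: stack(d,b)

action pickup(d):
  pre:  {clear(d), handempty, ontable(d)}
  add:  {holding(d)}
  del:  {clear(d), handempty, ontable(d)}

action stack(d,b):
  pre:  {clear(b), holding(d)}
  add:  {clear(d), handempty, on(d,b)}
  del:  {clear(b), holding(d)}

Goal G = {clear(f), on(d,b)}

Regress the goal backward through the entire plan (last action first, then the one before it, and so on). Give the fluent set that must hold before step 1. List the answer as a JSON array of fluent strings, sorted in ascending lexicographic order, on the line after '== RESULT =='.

Regress step by step:
  through step 2 (stack(d,b)): drop {on(d,b)}, keep {clear(f)}, require {clear(b), holding(d)}
    → {clear(b), clear(f), holding(d)}
  through step 1 (pickup(d)): drop {holding(d)}, keep {clear(b), clear(f)}, require {clear(d), handempty, ontable(d)}
    → {clear(b), clear(d), clear(f), handempty, ontable(d)}

== RESULT ==
["clear(b)", "clear(d)", "clear(f)", "handempty", "ontable(d)"]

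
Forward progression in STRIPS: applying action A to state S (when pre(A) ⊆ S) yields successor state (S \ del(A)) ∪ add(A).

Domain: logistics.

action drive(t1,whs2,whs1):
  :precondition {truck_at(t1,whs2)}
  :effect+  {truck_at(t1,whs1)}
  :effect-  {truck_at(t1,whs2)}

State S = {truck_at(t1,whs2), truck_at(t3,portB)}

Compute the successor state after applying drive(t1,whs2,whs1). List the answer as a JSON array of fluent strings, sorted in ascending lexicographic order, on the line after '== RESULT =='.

Compute (S \ del) ∪ add:
  pre ⊆ S: {truck_at(t1,whs2)} ⊆ S  — applicable
  S \ del = {truck_at(t3,portB)}
  ∪ add   = {truck_at(t1,whs1), truck_at(t3,portB)}

== RESULT ==
["truck_at(t1,whs1)", "truck_at(t3,portB)"]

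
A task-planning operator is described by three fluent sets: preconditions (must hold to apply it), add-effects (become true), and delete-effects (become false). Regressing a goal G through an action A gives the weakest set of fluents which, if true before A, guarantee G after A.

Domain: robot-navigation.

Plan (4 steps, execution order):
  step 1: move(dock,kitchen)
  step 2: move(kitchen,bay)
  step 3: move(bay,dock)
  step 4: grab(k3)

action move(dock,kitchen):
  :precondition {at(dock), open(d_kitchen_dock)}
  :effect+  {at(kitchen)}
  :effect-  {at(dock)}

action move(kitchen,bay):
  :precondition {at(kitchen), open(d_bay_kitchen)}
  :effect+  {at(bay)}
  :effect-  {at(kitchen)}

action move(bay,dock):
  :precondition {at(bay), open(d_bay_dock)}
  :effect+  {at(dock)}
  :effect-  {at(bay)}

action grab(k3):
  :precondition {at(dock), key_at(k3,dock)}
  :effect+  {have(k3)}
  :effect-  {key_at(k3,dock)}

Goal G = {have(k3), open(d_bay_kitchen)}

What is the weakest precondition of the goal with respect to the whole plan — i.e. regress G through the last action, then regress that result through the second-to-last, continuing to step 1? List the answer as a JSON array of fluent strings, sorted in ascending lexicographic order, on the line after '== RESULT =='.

Regress step by step:
  through step 4 (grab(k3)): drop {have(k3)}, keep {open(d_bay_kitchen)}, require {at(dock), key_at(k3,dock)}
    → {at(dock), key_at(k3,dock), open(d_bay_kitchen)}
  through step 3 (move(bay,dock)): drop {at(dock)}, keep {key_at(k3,dock), open(d_bay_kitchen)}, require {at(bay), open(d_bay_dock)}
    → {at(bay), key_at(k3,dock), open(d_bay_dock), open(d_bay_kitchen)}
  through step 2 (move(kitchen,bay)): drop {at(bay)}, keep {key_at(k3,dock), open(d_bay_dock), open(d_bay_kitchen)}, require {at(kitchen), open(d_bay_kitchen)}
    → {at(kitchen), key_at(k3,dock), open(d_bay_dock), open(d_bay_kitchen)}
  through step 1 (move(dock,kitchen)): drop {at(kitchen)}, keep {key_at(k3,dock), open(d_bay_dock), open(d_bay_kitchen)}, require {at(dock), open(d_kitchen_dock)}
    → {at(dock), key_at(k3,dock), open(d_bay_dock), open(d_bay_kitchen), open(d_kitchen_dock)}

== RESULT ==
["at(dock)", "key_at(k3,dock)", "open(d_bay_dock)", "open(d_bay_kitchen)", "open(d_kitchen_dock)"]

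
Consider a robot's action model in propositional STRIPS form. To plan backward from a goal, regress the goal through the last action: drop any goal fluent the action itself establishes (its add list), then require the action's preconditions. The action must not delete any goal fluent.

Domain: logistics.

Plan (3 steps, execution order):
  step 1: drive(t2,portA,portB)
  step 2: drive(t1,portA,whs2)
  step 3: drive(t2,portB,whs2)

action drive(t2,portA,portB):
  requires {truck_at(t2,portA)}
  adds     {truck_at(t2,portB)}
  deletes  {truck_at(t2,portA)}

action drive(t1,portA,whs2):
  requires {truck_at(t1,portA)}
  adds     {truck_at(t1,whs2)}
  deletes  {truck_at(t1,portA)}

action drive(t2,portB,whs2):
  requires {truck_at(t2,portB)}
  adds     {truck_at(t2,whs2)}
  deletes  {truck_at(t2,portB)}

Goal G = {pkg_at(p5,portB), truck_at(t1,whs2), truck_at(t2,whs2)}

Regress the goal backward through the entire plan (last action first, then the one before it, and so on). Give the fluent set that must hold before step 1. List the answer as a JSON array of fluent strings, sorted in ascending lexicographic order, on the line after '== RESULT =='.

Work backward from the goal:
  through step 3 (drive(t2,portB,whs2)): drop {truck_at(t2,whs2)}, keep {pkg_at(p5,portB), truck_at(t1,whs2)}, require {truck_at(t2,portB)}
    → {pkg_at(p5,portB), truck_at(t1,whs2), truck_at(t2,portB)}
  through step 2 (drive(t1,portA,whs2)): drop {truck_at(t1,whs2)}, keep {pkg_at(p5,portB), truck_at(t2,portB)}, require {truck_at(t1,portA)}
    → {pkg_at(p5,portB), truck_at(t1,portA), truck_at(t2,portB)}
  through step 1 (drive(t2,portA,portB)): drop {truck_at(t2,portB)}, keep {pkg_at(p5,portB), truck_at(t1,portA)}, require {truck_at(t2,portA)}
    → {pkg_at(p5,portB), truck_at(t1,portA), truck_at(t2,portA)}

== RESULT ==
["pkg_at(p5,portB)", "truck_at(t1,portA)", "truck_at(t2,portA)"]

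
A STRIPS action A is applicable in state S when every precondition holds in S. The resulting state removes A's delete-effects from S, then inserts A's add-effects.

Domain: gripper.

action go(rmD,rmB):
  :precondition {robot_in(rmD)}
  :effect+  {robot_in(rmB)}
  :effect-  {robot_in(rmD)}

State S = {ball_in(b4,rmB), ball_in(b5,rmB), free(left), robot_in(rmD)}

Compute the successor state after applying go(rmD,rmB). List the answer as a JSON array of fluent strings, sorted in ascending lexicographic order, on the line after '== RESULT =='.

Compute (S \ del) ∪ add:
  pre ⊆ S: {robot_in(rmD)} ⊆ S  — applicable
  S \ del = {ball_in(b4,rmB), ball_in(b5,rmB), free(left)}
  ∪ add   = {ball_in(b4,rmB), ball_in(b5,rmB), free(left), robot_in(rmB)}

== RESULT ==
["ball_in(b4,rmB)", "ball_in(b5,rmB)", "free(left)", "robot_in(rmB)"]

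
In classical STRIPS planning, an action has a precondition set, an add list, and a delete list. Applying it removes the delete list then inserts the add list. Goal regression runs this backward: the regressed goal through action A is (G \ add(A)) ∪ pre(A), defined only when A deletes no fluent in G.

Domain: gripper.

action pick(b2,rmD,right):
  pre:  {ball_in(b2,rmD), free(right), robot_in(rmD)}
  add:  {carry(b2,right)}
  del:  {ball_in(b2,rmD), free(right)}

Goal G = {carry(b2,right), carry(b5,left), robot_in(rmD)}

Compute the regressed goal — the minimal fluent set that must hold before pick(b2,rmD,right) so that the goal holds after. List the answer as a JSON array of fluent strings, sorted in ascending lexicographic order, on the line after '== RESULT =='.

Compute (G \ add) ∪ pre:
  G ∩ del = {}  (empty — regression defined)
  G \ add = {carry(b2,right), carry(b5,left), robot_in(rmD)} \ {carry(b2,right)} = {carry(b5,left), robot_in(rmD)}
  ∪ pre   = {carry(b5,left), robot_in(rmD)} ∪ {ball_in(b2,rmD), free(right), robot_in(rmD)}
          = {ball_in(b2,rmD), carry(b5,left), free(right), robot_in(rmD)}

== RESULT ==
["ball_in(b2,rmD)", "carry(b5,left)", "free(right)", "robot_in(rmD)"]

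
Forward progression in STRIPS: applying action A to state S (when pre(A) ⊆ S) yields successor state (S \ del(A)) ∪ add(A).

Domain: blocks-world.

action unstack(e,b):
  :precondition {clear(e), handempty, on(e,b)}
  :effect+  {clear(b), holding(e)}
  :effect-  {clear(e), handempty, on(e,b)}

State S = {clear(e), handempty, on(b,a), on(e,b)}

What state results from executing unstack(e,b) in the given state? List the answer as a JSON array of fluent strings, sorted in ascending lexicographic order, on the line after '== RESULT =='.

Compute (S \ del) ∪ add:
  pre ⊆ S: {clear(e), handempty, on(e,b)} ⊆ S  — applicable
  S \ del = {on(b,a)}
  ∪ add   = {clear(b), holding(e), on(b,a)}

== RESULT ==
["clear(b)", "holding(e)", "on(b,a)"]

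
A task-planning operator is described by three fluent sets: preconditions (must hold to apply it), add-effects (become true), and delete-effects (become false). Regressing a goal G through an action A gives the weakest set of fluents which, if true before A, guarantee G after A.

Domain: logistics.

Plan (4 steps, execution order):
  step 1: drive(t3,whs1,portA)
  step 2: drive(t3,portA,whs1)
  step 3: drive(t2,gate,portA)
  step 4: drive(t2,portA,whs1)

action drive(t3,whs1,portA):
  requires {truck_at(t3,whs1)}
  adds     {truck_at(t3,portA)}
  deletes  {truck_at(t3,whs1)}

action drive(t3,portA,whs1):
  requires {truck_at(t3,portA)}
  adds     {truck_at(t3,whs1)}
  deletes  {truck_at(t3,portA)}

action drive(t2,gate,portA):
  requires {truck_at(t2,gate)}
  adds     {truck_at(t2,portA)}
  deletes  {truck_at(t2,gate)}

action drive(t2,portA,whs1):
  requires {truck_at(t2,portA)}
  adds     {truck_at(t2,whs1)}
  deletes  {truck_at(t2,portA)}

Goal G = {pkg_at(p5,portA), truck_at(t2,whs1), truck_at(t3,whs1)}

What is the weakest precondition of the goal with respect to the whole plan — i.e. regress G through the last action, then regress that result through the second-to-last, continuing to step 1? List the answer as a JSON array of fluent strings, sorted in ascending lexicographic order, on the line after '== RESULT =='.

Work backward from the goal:
  through step 4 (drive(t2,portA,whs1)): drop {truck_at(t2,whs1)}, keep {pkg_at(p5,portA), truck_at(t3,whs1)}, require {truck_at(t2,portA)}
    → {pkg_at(p5,portA), truck_at(t2,portA), truck_at(t3,whs1)}
  through step 3 (drive(t2,gate,portA)): drop {truck_at(t2,portA)}, keep {pkg_at(p5,portA), truck_at(t3,whs1)}, require {truck_at(t2,gate)}
    → {pkg_at(p5,portA), truck_at(t2,gate), truck_at(t3,whs1)}
  through step 2 (drive(t3,portA,whs1)): drop {truck_at(t3,whs1)}, keep {pkg_at(p5,portA), truck_at(t2,gate)}, require {truck_at(t3,portA)}
    → {pkg_at(p5,portA), truck_at(t2,gate), truck_at(t3,portA)}
  through step 1 (drive(t3,whs1,portA)): drop {truck_at(t3,portA)}, keep {pkg_at(p5,portA), truck_at(t2,gate)}, require {truck_at(t3,whs1)}
    → {pkg_at(p5,portA), truck_at(t2,gate), truck_at(t3,whs1)}

== RESULT ==
["pkg_at(p5,portA)", "truck_at(t2,gate)", "truck_at(t3,whs1)"]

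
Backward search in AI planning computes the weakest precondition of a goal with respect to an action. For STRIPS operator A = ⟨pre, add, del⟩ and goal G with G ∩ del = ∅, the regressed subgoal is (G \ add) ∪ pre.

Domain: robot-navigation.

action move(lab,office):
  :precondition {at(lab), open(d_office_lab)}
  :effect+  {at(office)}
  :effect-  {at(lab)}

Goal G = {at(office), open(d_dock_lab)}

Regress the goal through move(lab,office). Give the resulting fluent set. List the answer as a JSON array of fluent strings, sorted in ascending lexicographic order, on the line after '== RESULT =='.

Compute (G \ add) ∪ pre:
  G ∩ del = {}  (empty — regression defined)
  G \ add = {at(office), open(d_dock_lab)} \ {at(office)} = {open(d_dock_lab)}
  ∪ pre   = {open(d_dock_lab)} ∪ {at(lab), open(d_office_lab)}
          = {at(lab), open(d_dock_lab), open(d_office_lab)}

== RESULT ==
["at(lab)", "open(d_dock_lab)", "open(d_office_lab)"]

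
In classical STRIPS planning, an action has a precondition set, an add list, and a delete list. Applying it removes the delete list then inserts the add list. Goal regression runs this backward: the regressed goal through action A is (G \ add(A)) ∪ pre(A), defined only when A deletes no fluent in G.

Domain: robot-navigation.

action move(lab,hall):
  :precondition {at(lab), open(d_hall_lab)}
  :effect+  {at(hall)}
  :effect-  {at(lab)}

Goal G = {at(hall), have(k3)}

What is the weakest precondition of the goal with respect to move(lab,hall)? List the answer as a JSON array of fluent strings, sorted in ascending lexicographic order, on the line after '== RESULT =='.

Regress:
  G ∩ del = {}  (empty — regression defined)
  G \ add = {at(hall), have(k3)} \ {at(hall)} = {have(k3)}
  ∪ pre   = {have(k3)} ∪ {at(lab), open(d_hall_lab)}
          = {at(lab), have(k3), open(d_hall_lab)}

== RESULT ==
["at(lab)", "have(k3)", "open(d_hall_lab)"]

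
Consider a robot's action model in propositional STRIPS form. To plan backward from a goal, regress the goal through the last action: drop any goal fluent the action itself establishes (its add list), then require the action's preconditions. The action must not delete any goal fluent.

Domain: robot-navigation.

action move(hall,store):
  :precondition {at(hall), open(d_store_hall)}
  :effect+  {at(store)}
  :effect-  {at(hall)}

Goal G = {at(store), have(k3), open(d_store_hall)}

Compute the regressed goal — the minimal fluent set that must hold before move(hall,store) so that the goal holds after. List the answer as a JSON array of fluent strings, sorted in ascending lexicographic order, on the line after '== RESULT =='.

Compute (G \ add) ∪ pre:
  G ∩ del = {}  (empty — regression defined)
  G \ add = {at(store), have(k3), open(d_store_hall)} \ {at(store)} = {have(k3), open(d_store_hall)}
  ∪ pre   = {have(k3), open(d_store_hall)} ∪ {at(hall), open(d_store_hall)}
          = {at(hall), have(k3), open(d_store_hall)}

== RESULT ==
["at(hall)", "have(k3)", "open(d_store_hall)"]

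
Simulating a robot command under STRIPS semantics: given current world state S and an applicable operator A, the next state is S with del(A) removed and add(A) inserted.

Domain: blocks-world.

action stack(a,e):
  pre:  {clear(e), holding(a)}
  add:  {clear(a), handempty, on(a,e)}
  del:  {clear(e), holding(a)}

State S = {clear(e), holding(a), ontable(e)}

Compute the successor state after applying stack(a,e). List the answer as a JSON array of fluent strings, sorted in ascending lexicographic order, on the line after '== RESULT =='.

Compute (S \ del) ∪ add:
  pre ⊆ S: {clear(e), holding(a)} ⊆ S  — applicable
  S \ del = {ontable(e)}
  ∪ add   = {clear(a), handempty, on(a,e), ontable(e)}

== RESULT ==
["clear(a)", "handempty", "on(a,e)", "ontable(e)"]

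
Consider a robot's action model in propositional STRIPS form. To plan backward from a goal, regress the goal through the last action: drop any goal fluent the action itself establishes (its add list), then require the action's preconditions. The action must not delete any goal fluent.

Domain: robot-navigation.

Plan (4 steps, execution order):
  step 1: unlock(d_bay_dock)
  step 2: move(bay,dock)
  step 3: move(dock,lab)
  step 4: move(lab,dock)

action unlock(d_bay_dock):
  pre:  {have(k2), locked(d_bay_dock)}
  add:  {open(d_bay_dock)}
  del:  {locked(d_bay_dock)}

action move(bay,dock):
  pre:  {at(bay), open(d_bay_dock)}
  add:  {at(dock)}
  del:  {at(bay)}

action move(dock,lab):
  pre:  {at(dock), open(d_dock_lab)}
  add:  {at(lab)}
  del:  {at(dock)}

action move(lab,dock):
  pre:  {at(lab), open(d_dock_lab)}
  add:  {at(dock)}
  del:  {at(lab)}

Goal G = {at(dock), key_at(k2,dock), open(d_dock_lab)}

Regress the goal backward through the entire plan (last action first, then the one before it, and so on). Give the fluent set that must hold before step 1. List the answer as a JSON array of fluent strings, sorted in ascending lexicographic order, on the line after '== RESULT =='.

Work backward from the goal:
  through step 4 (move(lab,dock)): drop {at(dock)}, keep {key_at(k2,dock), open(d_dock_lab)}, require {at(lab), open(d_dock_lab)}
    → {at(lab), key_at(k2,dock), open(d_dock_lab)}
  through step 3 (move(dock,lab)): drop {at(lab)}, keep {key_at(k2,dock), open(d_dock_lab)}, require {at(dock), open(d_dock_lab)}
    → {at(dock), key_at(k2,dock), open(d_dock_lab)}
  through step 2 (move(bay,dock)): drop {at(dock)}, keep {key_at(k2,dock), open(d_dock_lab)}, require {at(bay), open(d_bay_dock)}
    → {at(bay), key_at(k2,dock), open(d_bay_dock), open(d_dock_lab)}
  through step 1 (unlock(d_bay_dock)): drop {open(d_bay_dock)}, keep {at(bay), key_at(k2,dock), open(d_dock_lab)}, require {have(k2), locked(d_bay_dock)}
    → {at(bay), have(k2), key_at(k2,dock), locked(d_bay_dock), open(d_dock_lab)}

== RESULT ==
["at(bay)", "have(k2)", "key_at(k2,dock)", "locked(d_bay_dock)", "open(d_dock_lab)"]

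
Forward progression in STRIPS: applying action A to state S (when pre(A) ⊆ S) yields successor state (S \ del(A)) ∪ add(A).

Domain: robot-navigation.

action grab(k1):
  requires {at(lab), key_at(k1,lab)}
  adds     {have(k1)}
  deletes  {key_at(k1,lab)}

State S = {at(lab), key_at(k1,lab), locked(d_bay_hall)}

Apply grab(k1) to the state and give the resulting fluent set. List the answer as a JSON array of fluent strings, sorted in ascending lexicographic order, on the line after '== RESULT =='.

Progress:
  pre ⊆ S: {at(lab), key_at(k1,lab)} ⊆ S  — applicable
  S \ del = {at(lab), locked(d_bay_hall)}
  ∪ add   = {at(lab), have(k1), locked(d_bay_hall)}

== RESULT ==
["at(lab)", "have(k1)", "locked(d_bay_hall)"]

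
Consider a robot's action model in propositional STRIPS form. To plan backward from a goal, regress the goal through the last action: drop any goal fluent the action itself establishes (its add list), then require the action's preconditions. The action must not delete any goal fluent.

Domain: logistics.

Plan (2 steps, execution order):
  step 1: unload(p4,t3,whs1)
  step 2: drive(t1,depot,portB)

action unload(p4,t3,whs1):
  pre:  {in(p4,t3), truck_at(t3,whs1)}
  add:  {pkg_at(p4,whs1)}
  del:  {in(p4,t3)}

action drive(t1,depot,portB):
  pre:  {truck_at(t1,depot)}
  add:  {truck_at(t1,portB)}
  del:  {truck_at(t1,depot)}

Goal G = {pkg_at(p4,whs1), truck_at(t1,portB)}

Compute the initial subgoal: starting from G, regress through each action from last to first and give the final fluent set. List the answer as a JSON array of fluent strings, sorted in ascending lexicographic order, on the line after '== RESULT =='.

Regress step by step:
  through step 2 (drive(t1,depot,portB)): drop {truck_at(t1,portB)}, keep {pkg_at(p4,whs1)}, require {truck_at(t1,depot)}
    → {pkg_at(p4,whs1), truck_at(t1,depot)}
  through step 1 (unload(p4,t3,whs1)): drop {pkg_at(p4,whs1)}, keep {truck_at(t1,depot)}, require {in(p4,t3), truck_at(t3,whs1)}
    → {in(p4,t3), truck_at(t1,depot), truck_at(t3,whs1)}

== RESULT ==
["in(p4,t3)", "truck_at(t1,depot)", "truck_at(t3,whs1)"]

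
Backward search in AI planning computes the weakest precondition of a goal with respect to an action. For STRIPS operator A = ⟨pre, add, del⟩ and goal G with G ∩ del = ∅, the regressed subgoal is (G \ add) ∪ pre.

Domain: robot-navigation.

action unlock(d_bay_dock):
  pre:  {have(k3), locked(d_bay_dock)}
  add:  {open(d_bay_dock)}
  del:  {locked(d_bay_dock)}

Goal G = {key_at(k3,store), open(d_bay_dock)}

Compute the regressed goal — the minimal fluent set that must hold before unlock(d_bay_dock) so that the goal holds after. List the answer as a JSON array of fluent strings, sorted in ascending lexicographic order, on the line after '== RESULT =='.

Compute (G \ add) ∪ pre:
  G ∩ del = {}  (empty — regression defined)
  G \ add = {key_at(k3,store), open(d_bay_dock)} \ {open(d_bay_dock)} = {key_at(k3,store)}
  ∪ pre   = {key_at(k3,store)} ∪ {have(k3), locked(d_bay_dock)}
          = {have(k3), key_at(k3,store), locked(d_bay_dock)}

== RESULT ==
["have(k3)", "key_at(k3,store)", "locked(d_bay_dock)"]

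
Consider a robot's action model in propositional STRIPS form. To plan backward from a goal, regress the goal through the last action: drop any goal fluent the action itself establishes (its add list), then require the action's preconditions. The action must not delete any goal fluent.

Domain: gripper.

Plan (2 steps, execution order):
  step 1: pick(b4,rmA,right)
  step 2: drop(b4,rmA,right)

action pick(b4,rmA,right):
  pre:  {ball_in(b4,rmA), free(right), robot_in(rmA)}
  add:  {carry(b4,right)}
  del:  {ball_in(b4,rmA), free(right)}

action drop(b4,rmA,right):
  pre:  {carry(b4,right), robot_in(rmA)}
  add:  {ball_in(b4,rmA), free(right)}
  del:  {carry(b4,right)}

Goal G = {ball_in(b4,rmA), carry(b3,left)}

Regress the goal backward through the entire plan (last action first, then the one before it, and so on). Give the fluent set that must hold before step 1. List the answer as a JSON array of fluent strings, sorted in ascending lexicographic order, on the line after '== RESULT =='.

Work backward from the goal:
  through step 2 (drop(b4,rmA,right)): drop {ball_in(b4,rmA)}, keep {carry(b3,left)}, require {carry(b4,right), robot_in(rmA)}
    → {carry(b3,left), carry(b4,right), robot_in(rmA)}
  through step 1 (pick(b4,rmA,right)): drop {carry(b4,right)}, keep {carry(b3,left), robot_in(rmA)}, require {ball_in(b4,rmA), free(right), robot_in(rmA)}
    → {ball_in(b4,rmA), carry(b3,left), free(right), robot_in(rmA)}

== RESULT ==
["ball_in(b4,rmA)", "carry(b3,left)", "free(right)", "robot_in(rmA)"]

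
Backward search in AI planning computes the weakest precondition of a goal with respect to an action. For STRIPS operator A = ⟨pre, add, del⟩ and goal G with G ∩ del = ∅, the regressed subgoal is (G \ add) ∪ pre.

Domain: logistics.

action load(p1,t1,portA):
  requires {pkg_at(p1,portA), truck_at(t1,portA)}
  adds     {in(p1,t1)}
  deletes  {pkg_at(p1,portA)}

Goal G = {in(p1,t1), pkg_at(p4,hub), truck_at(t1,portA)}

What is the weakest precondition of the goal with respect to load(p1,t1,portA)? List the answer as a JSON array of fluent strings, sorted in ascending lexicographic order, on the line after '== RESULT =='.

Compute (G \ add) ∪ pre:
  G ∩ del = {}  (empty — regression defined)
  G \ add = {in(p1,t1), pkg_at(p4,hub), truck_at(t1,portA)} \ {in(p1,t1)} = {pkg_at(p4,hub), truck_at(t1,portA)}
  ∪ pre   = {pkg_at(p4,hub), truck_at(t1,portA)} ∪ {pkg_at(p1,portA), truck_at(t1,portA)}
          = {pkg_at(p1,portA), pkg_at(p4,hub), truck_at(t1,portA)}

== RESULT ==
["pkg_at(p1,portA)", "pkg_at(p4,hub)", "truck_at(t1,portA)"]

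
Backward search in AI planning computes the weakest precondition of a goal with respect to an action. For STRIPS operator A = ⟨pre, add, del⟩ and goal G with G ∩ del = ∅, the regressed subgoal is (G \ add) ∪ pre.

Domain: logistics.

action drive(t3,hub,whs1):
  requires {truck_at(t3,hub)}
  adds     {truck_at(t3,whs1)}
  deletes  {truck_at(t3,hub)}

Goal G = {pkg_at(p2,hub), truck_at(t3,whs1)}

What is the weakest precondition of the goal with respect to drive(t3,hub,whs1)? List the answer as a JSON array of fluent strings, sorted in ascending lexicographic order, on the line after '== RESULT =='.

Regress:
  G ∩ del = {}  (empty — regression defined)
  G \ add = {pkg_at(p2,hub), truck_at(t3,whs1)} \ {truck_at(t3,whs1)} = {pkg_at(p2,hub)}
  ∪ pre   = {pkg_at(p2,hub)} ∪ {truck_at(t3,hub)}
          = {pkg_at(p2,hub), truck_at(t3,hub)}

== RESULT ==
["pkg_at(p2,hub)", "truck_at(t3,hub)"]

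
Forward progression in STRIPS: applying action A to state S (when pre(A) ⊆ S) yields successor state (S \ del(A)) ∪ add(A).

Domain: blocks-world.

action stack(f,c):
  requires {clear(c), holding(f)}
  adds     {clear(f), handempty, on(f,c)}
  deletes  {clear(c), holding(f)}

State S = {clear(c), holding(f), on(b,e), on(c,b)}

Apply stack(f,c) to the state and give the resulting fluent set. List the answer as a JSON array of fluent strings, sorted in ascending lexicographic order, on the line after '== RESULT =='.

Progress:
  pre ⊆ S: {clear(c), holding(f)} ⊆ S  — applicable
  S \ del = {on(b,e), on(c,b)}
  ∪ add   = {clear(f), handempty, on(b,e), on(c,b), on(f,c)}

== RESULT ==
["clear(f)", "handempty", "on(b,e)", "on(c,b)", "on(f,c)"]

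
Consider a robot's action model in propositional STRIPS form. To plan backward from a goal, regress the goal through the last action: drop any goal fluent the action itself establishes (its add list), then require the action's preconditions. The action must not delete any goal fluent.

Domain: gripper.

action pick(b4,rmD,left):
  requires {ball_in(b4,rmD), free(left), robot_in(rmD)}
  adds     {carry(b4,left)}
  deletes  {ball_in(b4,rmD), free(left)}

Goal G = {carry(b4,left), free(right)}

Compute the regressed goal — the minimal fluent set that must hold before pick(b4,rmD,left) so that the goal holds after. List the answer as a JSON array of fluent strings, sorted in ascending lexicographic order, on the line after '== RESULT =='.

Compute (G \ add) ∪ pre:
  G ∩ del = {}  (empty — regression defined)
  G \ add = {carry(b4,left), free(right)} \ {carry(b4,left)} = {free(right)}
  ∪ pre   = {free(right)} ∪ {ball_in(b4,rmD), free(left), robot_in(rmD)}
          = {ball_in(b4,rmD), free(left), free(right), robot_in(rmD)}

== RESULT ==
["ball_in(b4,rmD)", "free(left)", "free(right)", "robot_in(rmD)"]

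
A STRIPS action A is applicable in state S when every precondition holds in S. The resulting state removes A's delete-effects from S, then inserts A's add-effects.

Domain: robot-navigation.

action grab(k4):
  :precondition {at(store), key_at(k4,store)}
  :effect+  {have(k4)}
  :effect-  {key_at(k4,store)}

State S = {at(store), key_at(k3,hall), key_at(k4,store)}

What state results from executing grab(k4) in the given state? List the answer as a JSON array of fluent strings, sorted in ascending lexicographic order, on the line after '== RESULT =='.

Progress:
  pre ⊆ S: {at(store), key_at(k4,store)} ⊆ S  — applicable
  S \ del = {at(store), key_at(k3,hall)}
  ∪ add   = {at(store), have(k4), key_at(k3,hall)}

== RESULT ==
["at(store)", "have(k4)", "key_at(k3,hall)"]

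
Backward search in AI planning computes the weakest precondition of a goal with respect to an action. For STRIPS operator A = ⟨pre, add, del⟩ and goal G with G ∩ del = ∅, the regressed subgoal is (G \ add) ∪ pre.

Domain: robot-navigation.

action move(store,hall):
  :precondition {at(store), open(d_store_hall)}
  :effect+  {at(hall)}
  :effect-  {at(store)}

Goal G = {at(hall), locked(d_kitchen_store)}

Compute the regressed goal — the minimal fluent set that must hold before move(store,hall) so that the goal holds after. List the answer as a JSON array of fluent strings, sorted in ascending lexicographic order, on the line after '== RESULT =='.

Regress:
  G ∩ del = {}  (empty — regression defined)
  G \ add = {at(hall), locked(d_kitchen_store)} \ {at(hall)} = {locked(d_kitchen_store)}
  ∪ pre   = {locked(d_kitchen_store)} ∪ {at(store), open(d_store_hall)}
          = {at(store), locked(d_kitchen_store), open(d_store_hall)}

== RESULT ==
["at(store)", "locked(d_kitchen_store)", "open(d_store_hall)"]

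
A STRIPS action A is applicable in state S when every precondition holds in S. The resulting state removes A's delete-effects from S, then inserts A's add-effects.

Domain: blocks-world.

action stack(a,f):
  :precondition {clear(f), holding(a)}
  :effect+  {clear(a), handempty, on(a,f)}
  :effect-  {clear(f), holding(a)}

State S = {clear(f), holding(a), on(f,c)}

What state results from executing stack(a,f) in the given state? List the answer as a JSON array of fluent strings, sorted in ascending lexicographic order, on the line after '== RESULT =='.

Compute (S \ del) ∪ add:
  pre ⊆ S: {clear(f), holding(a)} ⊆ S  — applicable
  S \ del = {on(f,c)}
  ∪ add   = {clear(a), handempty, on(a,f), on(f,c)}

== RESULT ==
["clear(a)", "handempty", "on(a,f)", "on(f,c)"]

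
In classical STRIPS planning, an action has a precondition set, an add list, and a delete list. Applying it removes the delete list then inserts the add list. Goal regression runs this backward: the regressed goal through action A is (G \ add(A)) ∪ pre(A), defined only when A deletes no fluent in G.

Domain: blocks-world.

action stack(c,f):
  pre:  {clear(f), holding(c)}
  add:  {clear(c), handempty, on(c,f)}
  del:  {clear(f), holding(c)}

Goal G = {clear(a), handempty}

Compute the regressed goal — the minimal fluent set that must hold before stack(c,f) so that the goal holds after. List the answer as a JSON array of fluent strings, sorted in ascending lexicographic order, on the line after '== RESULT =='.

Regress:
  G ∩ del = {}  (empty — regression defined)
  G \ add = {clear(a), handempty} \ {clear(c), handempty, on(c,f)} = {clear(a)}
  ∪ pre   = {clear(a)} ∪ {clear(f), holding(c)}
          = {clear(a), clear(f), holding(c)}

== RESULT ==
["clear(a)", "clear(f)", "holding(c)"]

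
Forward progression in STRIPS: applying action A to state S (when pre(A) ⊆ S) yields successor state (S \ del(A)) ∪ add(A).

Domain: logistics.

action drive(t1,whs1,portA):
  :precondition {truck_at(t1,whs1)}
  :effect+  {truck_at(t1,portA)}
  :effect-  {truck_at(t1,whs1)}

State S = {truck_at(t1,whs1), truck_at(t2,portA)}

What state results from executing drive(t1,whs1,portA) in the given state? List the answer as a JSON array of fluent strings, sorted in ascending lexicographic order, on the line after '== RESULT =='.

Progress:
  pre ⊆ S: {truck_at(t1,whs1)} ⊆ S  — applicable
  S \ del = {truck_at(t2,portA)}
  ∪ add   = {truck_at(t1,portA), truck_at(t2,portA)}

== RESULT ==
["truck_at(t1,portA)", "truck_at(t2,portA)"]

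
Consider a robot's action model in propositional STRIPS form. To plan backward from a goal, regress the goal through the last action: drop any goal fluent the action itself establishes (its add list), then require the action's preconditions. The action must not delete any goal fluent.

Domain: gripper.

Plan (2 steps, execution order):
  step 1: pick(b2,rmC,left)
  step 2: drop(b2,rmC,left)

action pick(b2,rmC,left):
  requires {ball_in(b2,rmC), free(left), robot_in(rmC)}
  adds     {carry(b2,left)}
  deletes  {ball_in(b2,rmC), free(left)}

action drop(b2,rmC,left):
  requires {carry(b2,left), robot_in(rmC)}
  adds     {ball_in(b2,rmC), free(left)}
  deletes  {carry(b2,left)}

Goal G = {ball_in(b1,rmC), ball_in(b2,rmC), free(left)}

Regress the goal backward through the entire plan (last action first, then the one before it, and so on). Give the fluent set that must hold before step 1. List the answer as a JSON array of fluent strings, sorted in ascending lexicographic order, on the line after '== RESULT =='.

Work backward from the goal:
  through step 2 (drop(b2,rmC,left)): drop {ball_in(b2,rmC), free(left)}, keep {ball_in(b1,rmC)}, require {carry(b2,left), robot_in(rmC)}
    → {ball_in(b1,rmC), carry(b2,left), robot_in(rmC)}
  through step 1 (pick(b2,rmC,left)): drop {carry(b2,left)}, keep {ball_in(b1,rmC), robot_in(rmC)}, require {ball_in(b2,rmC), free(left), robot_in(rmC)}
    → {ball_in(b1,rmC), ball_in(b2,rmC), free(left), robot_in(rmC)}

== RESULT ==
["ball_in(b1,rmC)", "ball_in(b2,rmC)", "free(left)", "robot_in(rmC)"]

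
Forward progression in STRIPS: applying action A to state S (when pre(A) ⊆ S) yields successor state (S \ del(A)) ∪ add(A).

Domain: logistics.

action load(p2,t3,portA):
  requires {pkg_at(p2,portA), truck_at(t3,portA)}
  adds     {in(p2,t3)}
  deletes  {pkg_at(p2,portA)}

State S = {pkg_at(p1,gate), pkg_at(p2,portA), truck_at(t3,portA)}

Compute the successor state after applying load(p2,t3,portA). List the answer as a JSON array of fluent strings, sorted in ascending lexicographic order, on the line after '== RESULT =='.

Progress:
  pre ⊆ S: {pkg_at(p2,portA), truck_at(t3,portA)} ⊆ S  — applicable
  S \ del = {pkg_at(p1,gate), truck_at(t3,portA)}
  ∪ add   = {in(p2,t3), pkg_at(p1,gate), truck_at(t3,portA)}

== RESULT ==
["in(p2,t3)", "pkg_at(p1,gate)", "truck_at(t3,portA)"]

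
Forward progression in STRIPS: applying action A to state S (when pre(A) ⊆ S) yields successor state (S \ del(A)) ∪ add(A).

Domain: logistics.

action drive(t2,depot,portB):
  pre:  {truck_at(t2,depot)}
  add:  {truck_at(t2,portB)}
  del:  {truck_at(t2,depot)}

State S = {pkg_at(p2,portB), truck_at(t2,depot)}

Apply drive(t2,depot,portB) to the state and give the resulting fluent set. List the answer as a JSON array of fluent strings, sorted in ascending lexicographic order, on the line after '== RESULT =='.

Progress:
  pre ⊆ S: {truck_at(t2,depot)} ⊆ S  — applicable
  S \ del = {pkg_at(p2,portB)}
  ∪ add   = {pkg_at(p2,portB), truck_at(t2,portB)}

== RESULT ==
["pkg_at(p2,portB)", "truck_at(t2,portB)"]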